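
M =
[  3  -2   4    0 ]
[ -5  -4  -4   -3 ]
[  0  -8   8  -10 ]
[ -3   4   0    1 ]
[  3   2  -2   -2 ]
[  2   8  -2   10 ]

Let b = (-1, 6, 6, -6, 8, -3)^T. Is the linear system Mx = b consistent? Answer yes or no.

Row reduce the augmented matrix [M | b].
R2 ← R2 + (5/3)·R1: [0, -22/3, 8/3, -3, 13/3]
R4 ← R4 + R1: [0, 2, 4, 1, -7]
R5 ← R5 − R1: [0, 4, -6, -2, 9]
R6 ← R6 − (2/3)·R1: [0, 28/3, -14/3, 10, -7/3]
R3 ← R3 − (12/11)·R2: [0, 0, 56/11, -74/11, 14/11]
R4 ← R4 + (3/11)·R2: [0, 0, 52/11, 2/11, -64/11]
R5 ← R5 + (6/11)·R2: [0, 0, -50/11, -40/11, 125/11]
R6 ← R6 + (14/11)·R2: [0, 0, -14/11, 68/11, 35/11]
R4 ← R4 − (13/14)·R3: [0, 0, 0, 45/7, -7]
R5 ← R5 + (25/28)·R3: [0, 0, 0, -135/14, 25/2]
R6 ← R6 + (1/4)·R3: [0, 0, 0, 9/2, 7/2]
R5 ← R5 + (3/2)·R4: [0, 0, 0, 0, 2]
R6 ← R6 − (7/10)·R4: [0, 0, 0, 0, 42/5]
R6 ← R6 − (21/5)·R5: [0, 0, 0, 0, 0]
The echelon form has 5 nonzero rows; the last pivot sits in the augmented column, so rank(M) = 4 but rank([M|b]) = 5.
Since the ranks differ, the system is inconsistent.

no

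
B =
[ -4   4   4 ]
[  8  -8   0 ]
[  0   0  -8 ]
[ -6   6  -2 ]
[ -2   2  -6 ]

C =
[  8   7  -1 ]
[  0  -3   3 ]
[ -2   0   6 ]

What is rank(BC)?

First compute BC:
[[-40, -40,  40],
 [ 64,  80, -32],
 [ 16,   0, -48],
 [-44, -60,  12],
 [ -4, -20, -28]]
Now row reduce the product.
R2 ← R2 + (8/5)·R1: [0, 16, 32]
R3 ← R3 + (2/5)·R1: [0, -16, -32]
R4 ← R4 − (11/10)·R1: [0, -16, -32]
R5 ← R5 − (1/10)·R1: [0, -16, -32]
R3 ← R3 + R2: [0, 0, 0]
R4 ← R4 + R2: [0, 0, 0]
R5 ← R5 + R2: [0, 0, 0]
2 nonzero rows, so rank(BC) = 2.

2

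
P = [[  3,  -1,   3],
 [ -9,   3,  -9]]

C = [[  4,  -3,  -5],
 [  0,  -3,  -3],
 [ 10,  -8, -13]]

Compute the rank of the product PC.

First compute PC:
[[ 42, -30, -51],
 [-126,  90, 153]]
Now row reduce the product.
R2 ← R2 + (3)·R1: [0, 0, 0]
1 nonzero row, so rank(PC) = 1.

1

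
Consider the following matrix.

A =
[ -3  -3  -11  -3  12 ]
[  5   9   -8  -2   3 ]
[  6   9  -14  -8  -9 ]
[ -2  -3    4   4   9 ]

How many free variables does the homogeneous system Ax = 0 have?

1

Row reduce to echelon form.
R2 ← R2 + (5/3)·R1: [0, 4, -79/3, -7, 23]
R3 ← R3 + (2)·R1: [0, 3, -36, -14, 15]
R4 ← R4 − (2/3)·R1: [0, -1, 34/3, 6, 1]
R3 ← R3 − (3/4)·R2: [0, 0, -65/4, -35/4, -9/4]
R4 ← R4 + (1/4)·R2: [0, 0, 19/4, 17/4, 27/4]
R4 ← R4 + (19/65)·R3: [0, 0, 0, 22/13, 396/65]
4 nonzero rows, so rank(A) = 4.
A has 5 columns; by rank–nullity, nullity = 5 − 4 = 1.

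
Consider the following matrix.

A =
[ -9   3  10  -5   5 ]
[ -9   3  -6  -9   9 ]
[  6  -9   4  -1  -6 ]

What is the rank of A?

Row reduce to echelon form.
R2 ← R2 − R1: [0, 0, -16, -4, 4]
R3 ← R3 + (2/3)·R1: [0, -7, 32/3, -13/3, -8/3]
Swap R2 ↔ R3
Echelon form has 3 nonzero rows, so rank(A) = 3.

3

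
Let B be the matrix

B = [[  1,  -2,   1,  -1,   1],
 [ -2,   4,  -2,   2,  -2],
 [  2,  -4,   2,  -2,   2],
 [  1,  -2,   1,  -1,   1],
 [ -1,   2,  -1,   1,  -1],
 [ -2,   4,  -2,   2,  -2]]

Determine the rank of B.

1

Row reduce to echelon form.
R2 ← R2 + (2)·R1: [0, 0, 0, 0, 0]
R3 ← R3 − (2)·R1: [0, 0, 0, 0, 0]
R4 ← R4 − R1: [0, 0, 0, 0, 0]
R5 ← R5 + R1: [0, 0, 0, 0, 0]
R6 ← R6 + (2)·R1: [0, 0, 0, 0, 0]
Echelon form has 1 nonzero row, so rank(B) = 1.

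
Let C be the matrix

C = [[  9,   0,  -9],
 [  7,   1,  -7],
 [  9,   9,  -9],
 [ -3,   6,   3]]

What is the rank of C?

2

Row reduce to echelon form.
R2 ← R2 − (7/9)·R1: [0, 1, 0]
R3 ← R3 − R1: [0, 9, 0]
R4 ← R4 + (1/3)·R1: [0, 6, 0]
R3 ← R3 − (9)·R2: [0, 0, 0]
R4 ← R4 − (6)·R2: [0, 0, 0]
Echelon form has 2 nonzero rows, so rank(C) = 2.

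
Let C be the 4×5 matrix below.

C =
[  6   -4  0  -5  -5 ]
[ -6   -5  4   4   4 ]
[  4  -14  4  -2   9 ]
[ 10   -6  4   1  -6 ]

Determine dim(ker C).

Row reduce to echelon form.
R2 ← R2 + R1: [0, -9, 4, -1, -1]
R3 ← R3 − (2/3)·R1: [0, -34/3, 4, 4/3, 37/3]
R4 ← R4 − (5/3)·R1: [0, 2/3, 4, 28/3, 7/3]
R3 ← R3 − (34/27)·R2: [0, 0, -28/27, 70/27, 367/27]
R4 ← R4 + (2/27)·R2: [0, 0, 116/27, 250/27, 61/27]
R4 ← R4 + (29/7)·R3: [0, 0, 0, 20, 410/7]
4 nonzero rows, so rank(C) = 4.
C has 5 columns; by rank–nullity, nullity = 5 − 4 = 1.

1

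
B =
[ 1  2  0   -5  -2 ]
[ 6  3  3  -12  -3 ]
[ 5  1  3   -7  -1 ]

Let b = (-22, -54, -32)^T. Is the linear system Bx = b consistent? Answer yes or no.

Row reduce the augmented matrix [B | b].
R2 ← R2 − (6)·R1: [0, -9, 3, 18, 9, 78]
R3 ← R3 − (5)·R1: [0, -9, 3, 18, 9, 78]
R3 ← R3 − R2: [0, 0, 0, 0, 0, 0]
The echelon form has 2 nonzero rows, and every pivot lies in the first 5 columns, so rank(B) = rank([B|b]) = 2.
The system is consistent.

yes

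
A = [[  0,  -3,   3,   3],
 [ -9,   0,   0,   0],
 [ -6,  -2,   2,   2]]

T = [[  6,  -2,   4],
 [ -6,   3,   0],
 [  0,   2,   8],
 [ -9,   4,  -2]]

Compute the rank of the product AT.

First compute AT:
[[ -9,   9,  18],
 [-54,  18, -36],
 [-42,  18, -12]]
Now row reduce the product.
R2 ← R2 − (6)·R1: [0, -36, -144]
R3 ← R3 − (14/3)·R1: [0, -24, -96]
R3 ← R3 − (2/3)·R2: [0, 0, 0]
2 nonzero rows, so rank(AT) = 2.

2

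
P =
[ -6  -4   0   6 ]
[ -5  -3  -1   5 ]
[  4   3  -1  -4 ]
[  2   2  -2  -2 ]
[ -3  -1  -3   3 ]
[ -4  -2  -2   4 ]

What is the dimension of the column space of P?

2

Row reduce to echelon form.
R2 ← R2 − (5/6)·R1: [0, 1/3, -1, 0]
R3 ← R3 + (2/3)·R1: [0, 1/3, -1, 0]
R4 ← R4 + (1/3)·R1: [0, 2/3, -2, 0]
R5 ← R5 − (1/2)·R1: [0, 1, -3, 0]
R6 ← R6 − (2/3)·R1: [0, 2/3, -2, 0]
R3 ← R3 − R2: [0, 0, 0, 0]
R4 ← R4 − (2)·R2: [0, 0, 0, 0]
R5 ← R5 − (3)·R2: [0, 0, 0, 0]
R6 ← R6 − (2)·R2: [0, 0, 0, 0]
Echelon form has 2 nonzero rows, so rank(P) = 2.
The column space has dimension equal to the rank: 2.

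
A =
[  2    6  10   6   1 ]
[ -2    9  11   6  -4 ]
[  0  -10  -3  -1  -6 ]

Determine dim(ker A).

2

Row reduce to echelon form.
R2 ← R2 + R1: [0, 15, 21, 12, -3]
R3 ← R3 + (2/3)·R2: [0, 0, 11, 7, -8]
3 nonzero rows, so rank(A) = 3.
A has 5 columns; by rank–nullity, nullity = 5 − 3 = 2.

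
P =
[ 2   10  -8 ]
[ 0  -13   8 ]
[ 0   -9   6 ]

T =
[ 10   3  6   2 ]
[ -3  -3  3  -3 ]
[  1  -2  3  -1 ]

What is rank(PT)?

First compute PT:
[[-18,  -8,  18, -18],
 [ 47,  23, -15,  31],
 [ 33,  15,  -9,  21]]
Now row reduce the product.
R2 ← R2 + (47/18)·R1: [0, 19/9, 32, -16]
R3 ← R3 + (11/6)·R1: [0, 1/3, 24, -12]
R3 ← R3 − (3/19)·R2: [0, 0, 360/19, -180/19]
3 nonzero rows, so rank(PT) = 3.

3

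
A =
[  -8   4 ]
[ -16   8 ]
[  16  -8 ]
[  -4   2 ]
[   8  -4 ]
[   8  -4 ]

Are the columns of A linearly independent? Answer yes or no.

Row reduce A to echelon form.
R2 ← R2 − (2)·R1: [0, 0]
R3 ← R3 + (2)·R1: [0, 0]
R4 ← R4 − (1/2)·R1: [0, 0]
R5 ← R5 + R1: [0, 0]
R6 ← R6 + R1: [0, 0]
1 pivot among 2 columns.
Only 1 < 2 pivot columns, so the columns are linearly dependent.

no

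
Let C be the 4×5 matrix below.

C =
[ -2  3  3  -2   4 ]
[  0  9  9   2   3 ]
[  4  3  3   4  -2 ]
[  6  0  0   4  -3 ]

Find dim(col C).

Row reduce to echelon form.
R3 ← R3 + (2)·R1: [0, 9, 9, 0, 6]
R4 ← R4 + (3)·R1: [0, 9, 9, -2, 9]
R3 ← R3 − R2: [0, 0, 0, -2, 3]
R4 ← R4 − R2: [0, 0, 0, -4, 6]
R4 ← R4 − (2)·R3: [0, 0, 0, 0, 0]
Echelon form has 3 nonzero rows, so rank(C) = 3.
The column space has dimension equal to the rank: 3.

3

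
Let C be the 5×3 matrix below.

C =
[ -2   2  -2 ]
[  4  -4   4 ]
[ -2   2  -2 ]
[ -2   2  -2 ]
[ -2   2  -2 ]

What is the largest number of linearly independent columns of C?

1

Row reduce to echelon form.
R2 ← R2 + (2)·R1: [0, 0, 0]
R3 ← R3 − R1: [0, 0, 0]
R4 ← R4 − R1: [0, 0, 0]
R5 ← R5 − R1: [0, 0, 0]
Echelon form has 1 nonzero row, so rank(C) = 1.
The rank gives the maximum number of linearly independent columns: 1.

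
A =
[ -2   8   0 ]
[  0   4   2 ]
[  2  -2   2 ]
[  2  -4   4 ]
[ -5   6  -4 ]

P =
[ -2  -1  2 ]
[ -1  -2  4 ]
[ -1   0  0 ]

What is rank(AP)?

First compute AP:
[[ -4, -14,  28],
 [ -6,  -8,  16],
 [ -4,   2,  -4],
 [ -4,   6, -12],
 [  8,  -7,  14]]
Now row reduce the product.
R2 ← R2 − (3/2)·R1: [0, 13, -26]
R3 ← R3 − R1: [0, 16, -32]
R4 ← R4 − R1: [0, 20, -40]
R5 ← R5 + (2)·R1: [0, -35, 70]
R3 ← R3 − (16/13)·R2: [0, 0, 0]
R4 ← R4 − (20/13)·R2: [0, 0, 0]
R5 ← R5 + (35/13)·R2: [0, 0, 0]
2 nonzero rows, so rank(AP) = 2.

2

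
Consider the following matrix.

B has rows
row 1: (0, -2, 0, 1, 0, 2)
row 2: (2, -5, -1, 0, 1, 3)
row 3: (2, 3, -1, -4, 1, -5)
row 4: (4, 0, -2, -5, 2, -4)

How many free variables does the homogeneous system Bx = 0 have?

4

Row reduce to echelon form.
Swap R1 ↔ R2
R3 ← R3 − R1: [0, 8, 0, -4, 0, -8]
R4 ← R4 − (2)·R1: [0, 10, 0, -5, 0, -10]
R3 ← R3 + (4)·R2: [0, 0, 0, 0, 0, 0]
R4 ← R4 + (5)·R2: [0, 0, 0, 0, 0, 0]
2 nonzero rows, so rank(B) = 2.
B has 6 columns; by rank–nullity, nullity = 6 − 2 = 4.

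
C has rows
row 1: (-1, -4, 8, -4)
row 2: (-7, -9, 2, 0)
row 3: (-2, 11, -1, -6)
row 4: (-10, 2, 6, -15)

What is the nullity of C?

0

Row reduce to echelon form.
R2 ← R2 − (7)·R1: [0, 19, -54, 28]
R3 ← R3 − (2)·R1: [0, 19, -17, 2]
R4 ← R4 − (10)·R1: [0, 42, -74, 25]
R3 ← R3 − R2: [0, 0, 37, -26]
R4 ← R4 − (42/19)·R2: [0, 0, 862/19, -701/19]
R4 ← R4 − (862/703)·R3: [0, 0, 0, -3525/703]
4 nonzero rows, so rank(C) = 4.
C has 4 columns; by rank–nullity, nullity = 4 − 4 = 0.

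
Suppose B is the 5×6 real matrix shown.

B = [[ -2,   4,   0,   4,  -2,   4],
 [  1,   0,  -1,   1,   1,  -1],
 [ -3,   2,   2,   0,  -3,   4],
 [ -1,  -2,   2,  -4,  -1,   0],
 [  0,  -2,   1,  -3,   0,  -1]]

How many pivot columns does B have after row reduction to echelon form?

2

Row reduce to echelon form.
R2 ← R2 + (1/2)·R1: [0, 2, -1, 3, 0, 1]
R3 ← R3 − (3/2)·R1: [0, -4, 2, -6, 0, -2]
R4 ← R4 − (1/2)·R1: [0, -4, 2, -6, 0, -2]
R3 ← R3 + (2)·R2: [0, 0, 0, 0, 0, 0]
R4 ← R4 + (2)·R2: [0, 0, 0, 0, 0, 0]
R5 ← R5 + R2: [0, 0, 0, 0, 0, 0]
Echelon form has 2 nonzero rows, so rank(B) = 2.
Each nonzero row contributes one pivot column: 2 pivot columns.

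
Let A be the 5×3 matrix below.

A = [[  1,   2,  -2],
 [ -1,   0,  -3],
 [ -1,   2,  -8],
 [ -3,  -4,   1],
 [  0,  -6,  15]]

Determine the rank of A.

2

Row reduce to echelon form.
R2 ← R2 + R1: [0, 2, -5]
R3 ← R3 + R1: [0, 4, -10]
R4 ← R4 + (3)·R1: [0, 2, -5]
R3 ← R3 − (2)·R2: [0, 0, 0]
R4 ← R4 − R2: [0, 0, 0]
R5 ← R5 + (3)·R2: [0, 0, 0]
Echelon form has 2 nonzero rows, so rank(A) = 2.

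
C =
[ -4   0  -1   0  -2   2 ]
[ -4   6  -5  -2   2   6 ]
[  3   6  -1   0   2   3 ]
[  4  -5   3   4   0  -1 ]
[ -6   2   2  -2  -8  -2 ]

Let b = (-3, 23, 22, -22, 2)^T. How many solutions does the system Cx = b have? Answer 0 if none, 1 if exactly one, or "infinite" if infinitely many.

infinite

Row reduce the augmented matrix [C | b].
R2 ← R2 − R1: [0, 6, -4, -2, 4, 4, 26]
R3 ← R3 + (3/4)·R1: [0, 6, -7/4, 0, 1/2, 9/2, 79/4]
R4 ← R4 + R1: [0, -5, 2, 4, -2, 1, -25]
R5 ← R5 − (3/2)·R1: [0, 2, 7/2, -2, -5, -5, 13/2]
R3 ← R3 − R2: [0, 0, 9/4, 2, -7/2, 1/2, -25/4]
R4 ← R4 + (5/6)·R2: [0, 0, -4/3, 7/3, 4/3, 13/3, -10/3]
R5 ← R5 − (1/3)·R2: [0, 0, 29/6, -4/3, -19/3, -19/3, -13/6]
R4 ← R4 + (16/27)·R3: [0, 0, 0, 95/27, -20/27, 125/27, -190/27]
R5 ← R5 − (58/27)·R3: [0, 0, 0, -152/27, 32/27, -200/27, 304/27]
R5 ← R5 + (8/5)·R4: [0, 0, 0, 0, 0, 0, 0]
The echelon form has 4 nonzero rows, and every pivot lies in the first 6 columns, so rank(C) = rank([C|b]) = 4.
The system is consistent.
rank = 4 < 6 unknowns, so there are infinitely many solutions.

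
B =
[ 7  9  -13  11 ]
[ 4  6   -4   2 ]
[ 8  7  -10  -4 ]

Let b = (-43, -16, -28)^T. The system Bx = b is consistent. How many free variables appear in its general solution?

1

Row reduce the augmented matrix [B | b].
R2 ← R2 − (4/7)·R1: [0, 6/7, 24/7, -30/7, 60/7]
R3 ← R3 − (8/7)·R1: [0, -23/7, 34/7, -116/7, 148/7]
R3 ← R3 + (23/6)·R2: [0, 0, 18, -33, 54]
The echelon form has 3 nonzero rows, and every pivot lies in the first 4 columns, so rank(B) = rank([B|b]) = 3.
The system is consistent.
Free variables = (unknowns) − (rank) = 4 − 3 = 1.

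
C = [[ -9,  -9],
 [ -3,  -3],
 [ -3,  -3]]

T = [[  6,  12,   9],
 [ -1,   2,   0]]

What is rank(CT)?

First compute CT:
[[-45, -126, -81],
 [-15, -42, -27],
 [-15, -42, -27]]
Now row reduce the product.
R2 ← R2 − (1/3)·R1: [0, 0, 0]
R3 ← R3 − (1/3)·R1: [0, 0, 0]
1 nonzero row, so rank(CT) = 1.

1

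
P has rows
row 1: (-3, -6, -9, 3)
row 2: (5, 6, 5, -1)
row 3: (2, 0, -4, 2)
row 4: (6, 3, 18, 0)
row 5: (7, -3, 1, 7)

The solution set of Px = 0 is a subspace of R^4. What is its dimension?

Row reduce to echelon form.
R2 ← R2 + (5/3)·R1: [0, -4, -10, 4]
R3 ← R3 + (2/3)·R1: [0, -4, -10, 4]
R4 ← R4 + (2)·R1: [0, -9, 0, 6]
R5 ← R5 + (7/3)·R1: [0, -17, -20, 14]
R3 ← R3 − R2: [0, 0, 0, 0]
R4 ← R4 − (9/4)·R2: [0, 0, 45/2, -3]
R5 ← R5 − (17/4)·R2: [0, 0, 45/2, -3]
Swap R3 ↔ R4
R5 ← R5 − R3: [0, 0, 0, 0]
3 nonzero rows, so rank(P) = 3.
P has 4 columns; by rank–nullity, nullity = 4 − 3 = 1.

1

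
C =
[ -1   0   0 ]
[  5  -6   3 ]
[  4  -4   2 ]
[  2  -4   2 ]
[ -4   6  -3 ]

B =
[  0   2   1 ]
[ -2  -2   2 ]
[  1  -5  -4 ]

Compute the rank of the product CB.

First compute CB:
[[  0,  -2,  -1],
 [ 15,   7, -19],
 [ 10,   6, -12],
 [ 10,   2, -14],
 [-15,  -5,  20]]
Now row reduce the product.
Swap R1 ↔ R2
R3 ← R3 − (2/3)·R1: [0, 4/3, 2/3]
R4 ← R4 − (2/3)·R1: [0, -8/3, -4/3]
R5 ← R5 + R1: [0, 2, 1]
R3 ← R3 + (2/3)·R2: [0, 0, 0]
R4 ← R4 − (4/3)·R2: [0, 0, 0]
R5 ← R5 + R2: [0, 0, 0]
2 nonzero rows, so rank(CB) = 2.

2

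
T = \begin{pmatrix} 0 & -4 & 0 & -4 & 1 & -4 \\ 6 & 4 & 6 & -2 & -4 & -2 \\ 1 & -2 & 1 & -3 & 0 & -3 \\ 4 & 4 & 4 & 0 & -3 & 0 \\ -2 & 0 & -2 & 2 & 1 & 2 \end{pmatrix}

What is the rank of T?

2

Row reduce to echelon form.
Swap R1 ↔ R2
R3 ← R3 − (1/6)·R1: [0, -8/3, 0, -8/3, 2/3, -8/3]
R4 ← R4 − (2/3)·R1: [0, 4/3, 0, 4/3, -1/3, 4/3]
R5 ← R5 + (1/3)·R1: [0, 4/3, 0, 4/3, -1/3, 4/3]
R3 ← R3 − (2/3)·R2: [0, 0, 0, 0, 0, 0]
R4 ← R4 + (1/3)·R2: [0, 0, 0, 0, 0, 0]
R5 ← R5 + (1/3)·R2: [0, 0, 0, 0, 0, 0]
Echelon form has 2 nonzero rows, so rank(T) = 2.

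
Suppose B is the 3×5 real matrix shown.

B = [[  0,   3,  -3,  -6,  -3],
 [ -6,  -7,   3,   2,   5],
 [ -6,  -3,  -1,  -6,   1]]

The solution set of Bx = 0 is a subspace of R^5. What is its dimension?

3

Row reduce to echelon form.
Swap R1 ↔ R2
R3 ← R3 − R1: [0, 4, -4, -8, -4]
R3 ← R3 − (4/3)·R2: [0, 0, 0, 0, 0]
2 nonzero rows, so rank(B) = 2.
B has 5 columns; by rank–nullity, nullity = 5 − 2 = 3.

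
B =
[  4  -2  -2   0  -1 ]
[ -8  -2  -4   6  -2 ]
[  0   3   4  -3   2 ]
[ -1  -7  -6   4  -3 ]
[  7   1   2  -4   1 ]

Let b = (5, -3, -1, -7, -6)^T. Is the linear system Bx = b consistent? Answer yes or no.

Row reduce the augmented matrix [B | b].
R2 ← R2 + (2)·R1: [0, -6, -8, 6, -4, 7]
R4 ← R4 + (1/4)·R1: [0, -15/2, -13/2, 4, -13/4, -23/4]
R5 ← R5 − (7/4)·R1: [0, 9/2, 11/2, -4, 11/4, -59/4]
R3 ← R3 + (1/2)·R2: [0, 0, 0, 0, 0, 5/2]
R4 ← R4 − (5/4)·R2: [0, 0, 7/2, -7/2, 7/4, -29/2]
R5 ← R5 + (3/4)·R2: [0, 0, -1/2, 1/2, -1/4, -19/2]
Swap R3 ↔ R4
R5 ← R5 + (1/7)·R3: [0, 0, 0, 0, 0, -81/7]
R5 ← R5 + (162/35)·R4: [0, 0, 0, 0, 0, 0]
The echelon form has 4 nonzero rows; the last pivot sits in the augmented column, so rank(B) = 3 but rank([B|b]) = 4.
Since the ranks differ, the system is inconsistent.

no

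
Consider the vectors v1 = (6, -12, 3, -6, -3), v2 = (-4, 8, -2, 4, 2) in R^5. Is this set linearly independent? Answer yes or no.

Form the matrix with these vectors as rows and row reduce.
R2 ← R2 + (2/3)·R1: [0, 0, 0, 0, 0]
1 nonzero row, so the 2 vectors span a space of dimension 1.
Since 1 < 2, the vectors are linearly dependent.

no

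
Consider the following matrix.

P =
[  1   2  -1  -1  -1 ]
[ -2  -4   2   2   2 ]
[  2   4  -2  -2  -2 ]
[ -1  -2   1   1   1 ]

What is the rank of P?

1

Row reduce to echelon form.
R2 ← R2 + (2)·R1: [0, 0, 0, 0, 0]
R3 ← R3 − (2)·R1: [0, 0, 0, 0, 0]
R4 ← R4 + R1: [0, 0, 0, 0, 0]
Echelon form has 1 nonzero row, so rank(P) = 1.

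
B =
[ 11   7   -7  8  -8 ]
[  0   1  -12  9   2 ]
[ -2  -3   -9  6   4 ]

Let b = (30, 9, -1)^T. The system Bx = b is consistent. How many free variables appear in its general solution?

2

Row reduce the augmented matrix [B | b].
R3 ← R3 + (2/11)·R1: [0, -19/11, -113/11, 82/11, 28/11, 49/11]
R3 ← R3 + (19/11)·R2: [0, 0, -31, 23, 6, 20]
The echelon form has 3 nonzero rows, and every pivot lies in the first 5 columns, so rank(B) = rank([B|b]) = 3.
The system is consistent.
Free variables = (unknowns) − (rank) = 5 − 3 = 2.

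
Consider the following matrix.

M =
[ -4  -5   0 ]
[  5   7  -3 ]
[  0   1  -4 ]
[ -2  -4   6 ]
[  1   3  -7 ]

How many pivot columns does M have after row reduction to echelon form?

2

Row reduce to echelon form.
R2 ← R2 + (5/4)·R1: [0, 3/4, -3]
R4 ← R4 − (1/2)·R1: [0, -3/2, 6]
R5 ← R5 + (1/4)·R1: [0, 7/4, -7]
R3 ← R3 − (4/3)·R2: [0, 0, 0]
R4 ← R4 + (2)·R2: [0, 0, 0]
R5 ← R5 − (7/3)·R2: [0, 0, 0]
Echelon form has 2 nonzero rows, so rank(M) = 2.
Each nonzero row contributes one pivot column: 2 pivot columns.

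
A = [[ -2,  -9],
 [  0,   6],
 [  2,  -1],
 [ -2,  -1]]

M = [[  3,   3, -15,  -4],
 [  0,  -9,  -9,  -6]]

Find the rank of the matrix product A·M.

2

First compute AM:
[[ -6,  75, 111,  62],
 [  0, -54, -54, -36],
 [  6,  15, -21,  -2],
 [ -6,   3,  39,  14]]
Now row reduce the product.
R3 ← R3 + R1: [0, 90, 90, 60]
R4 ← R4 − R1: [0, -72, -72, -48]
R3 ← R3 + (5/3)·R2: [0, 0, 0, 0]
R4 ← R4 − (4/3)·R2: [0, 0, 0, 0]
2 nonzero rows, so rank(AM) = 2.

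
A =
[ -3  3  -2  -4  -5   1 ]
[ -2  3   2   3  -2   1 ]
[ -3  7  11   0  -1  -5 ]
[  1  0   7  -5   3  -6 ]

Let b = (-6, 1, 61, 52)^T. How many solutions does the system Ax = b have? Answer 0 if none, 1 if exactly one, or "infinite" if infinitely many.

infinite

Row reduce the augmented matrix [A | b].
R2 ← R2 − (2/3)·R1: [0, 1, 10/3, 17/3, 4/3, 1/3, 5]
R3 ← R3 − R1: [0, 4, 13, 4, 4, -6, 67]
R4 ← R4 + (1/3)·R1: [0, 1, 19/3, -19/3, 4/3, -17/3, 50]
R3 ← R3 − (4)·R2: [0, 0, -1/3, -56/3, -4/3, -22/3, 47]
R4 ← R4 − R2: [0, 0, 3, -12, 0, -6, 45]
R4 ← R4 + (9)·R3: [0, 0, 0, -180, -12, -72, 468]
The echelon form has 4 nonzero rows, and every pivot lies in the first 6 columns, so rank(A) = rank([A|b]) = 4.
The system is consistent.
rank = 4 < 6 unknowns, so there are infinitely many solutions.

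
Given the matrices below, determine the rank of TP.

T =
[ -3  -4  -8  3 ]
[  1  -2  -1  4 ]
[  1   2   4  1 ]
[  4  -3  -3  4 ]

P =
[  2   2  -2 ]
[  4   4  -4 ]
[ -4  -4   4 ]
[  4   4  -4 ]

First compute TP:
[[ 22,  22, -22],
 [ 14,  14, -14],
 [ -2,  -2,   2],
 [ 24,  24, -24]]
Now row reduce the product.
R2 ← R2 − (7/11)·R1: [0, 0, 0]
R3 ← R3 + (1/11)·R1: [0, 0, 0]
R4 ← R4 − (12/11)·R1: [0, 0, 0]
1 nonzero row, so rank(TP) = 1.

1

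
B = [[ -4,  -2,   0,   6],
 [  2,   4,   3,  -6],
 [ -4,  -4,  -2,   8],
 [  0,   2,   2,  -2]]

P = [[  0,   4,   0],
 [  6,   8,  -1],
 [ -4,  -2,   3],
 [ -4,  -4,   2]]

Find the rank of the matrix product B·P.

First compute BP:
[[-36, -56,  14],
 [ 36,  58,  -7],
 [-48, -76,  14],
 [ 12,  20,   0]]
Now row reduce the product.
R2 ← R2 + R1: [0, 2, 7]
R3 ← R3 − (4/3)·R1: [0, -4/3, -14/3]
R4 ← R4 + (1/3)·R1: [0, 4/3, 14/3]
R3 ← R3 + (2/3)·R2: [0, 0, 0]
R4 ← R4 − (2/3)·R2: [0, 0, 0]
2 nonzero rows, so rank(BP) = 2.

2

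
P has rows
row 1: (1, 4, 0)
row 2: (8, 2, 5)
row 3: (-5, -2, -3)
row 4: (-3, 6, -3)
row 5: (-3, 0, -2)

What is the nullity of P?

1

Row reduce to echelon form.
R2 ← R2 − (8)·R1: [0, -30, 5]
R3 ← R3 + (5)·R1: [0, 18, -3]
R4 ← R4 + (3)·R1: [0, 18, -3]
R5 ← R5 + (3)·R1: [0, 12, -2]
R3 ← R3 + (3/5)·R2: [0, 0, 0]
R4 ← R4 + (3/5)·R2: [0, 0, 0]
R5 ← R5 + (2/5)·R2: [0, 0, 0]
2 nonzero rows, so rank(P) = 2.
P has 3 columns; by rank–nullity, nullity = 3 − 2 = 1.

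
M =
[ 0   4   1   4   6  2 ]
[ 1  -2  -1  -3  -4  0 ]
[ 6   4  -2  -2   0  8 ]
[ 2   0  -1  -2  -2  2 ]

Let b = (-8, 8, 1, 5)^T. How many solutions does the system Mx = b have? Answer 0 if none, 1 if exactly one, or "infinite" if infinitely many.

0

Row reduce the augmented matrix [M | b].
Swap R1 ↔ R2
R3 ← R3 − (6)·R1: [0, 16, 4, 16, 24, 8, -47]
R4 ← R4 − (2)·R1: [0, 4, 1, 4, 6, 2, -11]
R3 ← R3 − (4)·R2: [0, 0, 0, 0, 0, 0, -15]
R4 ← R4 − R2: [0, 0, 0, 0, 0, 0, -3]
R4 ← R4 − (1/5)·R3: [0, 0, 0, 0, 0, 0, 0]
The echelon form has 3 nonzero rows; the last pivot sits in the augmented column, so rank(M) = 2 but rank([M|b]) = 3.
Since the ranks differ, the system is inconsistent.
It has no solutions.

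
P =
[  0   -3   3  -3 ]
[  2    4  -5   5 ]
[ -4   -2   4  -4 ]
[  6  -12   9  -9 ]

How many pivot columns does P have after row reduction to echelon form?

Row reduce to echelon form.
Swap R1 ↔ R2
R3 ← R3 + (2)·R1: [0, 6, -6, 6]
R4 ← R4 − (3)·R1: [0, -24, 24, -24]
R3 ← R3 + (2)·R2: [0, 0, 0, 0]
R4 ← R4 − (8)·R2: [0, 0, 0, 0]
Echelon form has 2 nonzero rows, so rank(P) = 2.
Each nonzero row contributes one pivot column: 2 pivot columns.

2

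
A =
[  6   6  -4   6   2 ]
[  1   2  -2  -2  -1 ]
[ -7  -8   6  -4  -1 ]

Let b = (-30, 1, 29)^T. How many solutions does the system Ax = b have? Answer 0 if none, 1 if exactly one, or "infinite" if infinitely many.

infinite

Row reduce the augmented matrix [A | b].
R2 ← R2 − (1/6)·R1: [0, 1, -4/3, -3, -4/3, 6]
R3 ← R3 + (7/6)·R1: [0, -1, 4/3, 3, 4/3, -6]
R3 ← R3 + R2: [0, 0, 0, 0, 0, 0]
The echelon form has 2 nonzero rows, and every pivot lies in the first 5 columns, so rank(A) = rank([A|b]) = 2.
The system is consistent.
rank = 2 < 5 unknowns, so there are infinitely many solutions.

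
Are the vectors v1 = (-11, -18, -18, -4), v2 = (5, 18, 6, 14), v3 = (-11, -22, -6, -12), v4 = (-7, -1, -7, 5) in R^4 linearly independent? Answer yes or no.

yes

Form the matrix with these vectors as rows and row reduce.
R2 ← R2 + (5/11)·R1: [0, 108/11, -24/11, 134/11]
R3 ← R3 − R1: [0, -4, 12, -8]
R4 ← R4 − (7/11)·R1: [0, 115/11, 49/11, 83/11]
R3 ← R3 + (11/27)·R2: [0, 0, 100/9, -82/27]
R4 ← R4 − (115/108)·R2: [0, 0, 61/9, -293/54]
R4 ← R4 − (61/100)·R3: [0, 0, 0, -268/75]
4 nonzero rows, so the 4 vectors span a space of dimension 4.
Since 4 = 4, the vectors are linearly independent.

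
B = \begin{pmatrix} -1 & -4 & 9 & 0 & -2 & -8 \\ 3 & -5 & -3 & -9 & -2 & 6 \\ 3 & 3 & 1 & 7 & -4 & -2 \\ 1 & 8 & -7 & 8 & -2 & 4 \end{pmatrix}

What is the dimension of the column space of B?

Row reduce to echelon form.
R2 ← R2 + (3)·R1: [0, -17, 24, -9, -8, -18]
R3 ← R3 + (3)·R1: [0, -9, 28, 7, -10, -26]
R4 ← R4 + R1: [0, 4, 2, 8, -4, -4]
R3 ← R3 − (9/17)·R2: [0, 0, 260/17, 200/17, -98/17, -280/17]
R4 ← R4 + (4/17)·R2: [0, 0, 130/17, 100/17, -100/17, -140/17]
R4 ← R4 − (1/2)·R3: [0, 0, 0, 0, -3, 0]
Echelon form has 4 nonzero rows, so rank(B) = 4.
The column space has dimension equal to the rank: 4.

4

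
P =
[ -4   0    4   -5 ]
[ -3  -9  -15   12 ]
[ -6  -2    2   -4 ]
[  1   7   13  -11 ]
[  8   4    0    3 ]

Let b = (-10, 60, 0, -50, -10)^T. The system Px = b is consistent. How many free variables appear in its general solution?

Row reduce the augmented matrix [P | b].
R2 ← R2 − (3/4)·R1: [0, -9, -18, 63/4, 135/2]
R3 ← R3 − (3/2)·R1: [0, -2, -4, 7/2, 15]
R4 ← R4 + (1/4)·R1: [0, 7, 14, -49/4, -105/2]
R5 ← R5 + (2)·R1: [0, 4, 8, -7, -30]
R3 ← R3 − (2/9)·R2: [0, 0, 0, 0, 0]
R4 ← R4 + (7/9)·R2: [0, 0, 0, 0, 0]
R5 ← R5 + (4/9)·R2: [0, 0, 0, 0, 0]
The echelon form has 2 nonzero rows, and every pivot lies in the first 4 columns, so rank(P) = rank([P|b]) = 2.
The system is consistent.
Free variables = (unknowns) − (rank) = 4 − 2 = 2.

2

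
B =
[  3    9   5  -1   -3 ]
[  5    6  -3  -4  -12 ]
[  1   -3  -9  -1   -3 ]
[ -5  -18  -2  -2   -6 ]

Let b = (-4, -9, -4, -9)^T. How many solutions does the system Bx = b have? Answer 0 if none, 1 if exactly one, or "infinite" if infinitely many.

0

Row reduce the augmented matrix [B | b].
R2 ← R2 − (5/3)·R1: [0, -9, -34/3, -7/3, -7, -7/3]
R3 ← R3 − (1/3)·R1: [0, -6, -32/3, -2/3, -2, -8/3]
R4 ← R4 + (5/3)·R1: [0, -3, 19/3, -11/3, -11, -47/3]
R3 ← R3 − (2/3)·R2: [0, 0, -28/9, 8/9, 8/3, -10/9]
R4 ← R4 − (1/3)·R2: [0, 0, 91/9, -26/9, -26/3, -134/9]
R4 ← R4 + (13/4)·R3: [0, 0, 0, 0, 0, -37/2]
The echelon form has 4 nonzero rows; the last pivot sits in the augmented column, so rank(B) = 3 but rank([B|b]) = 4.
Since the ranks differ, the system is inconsistent.
It has no solutions.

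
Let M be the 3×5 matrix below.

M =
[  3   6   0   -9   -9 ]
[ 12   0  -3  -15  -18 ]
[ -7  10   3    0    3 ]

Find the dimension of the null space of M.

Row reduce to echelon form.
R2 ← R2 − (4)·R1: [0, -24, -3, 21, 18]
R3 ← R3 + (7/3)·R1: [0, 24, 3, -21, -18]
R3 ← R3 + R2: [0, 0, 0, 0, 0]
2 nonzero rows, so rank(M) = 2.
M has 5 columns; by rank–nullity, nullity = 5 − 2 = 3.

3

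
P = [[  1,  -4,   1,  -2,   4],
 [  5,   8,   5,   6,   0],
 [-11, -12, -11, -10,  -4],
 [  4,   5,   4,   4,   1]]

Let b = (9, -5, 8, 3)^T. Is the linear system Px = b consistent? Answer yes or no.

Row reduce the augmented matrix [P | b].
R2 ← R2 − (5)·R1: [0, 28, 0, 16, -20, -50]
R3 ← R3 + (11)·R1: [0, -56, 0, -32, 40, 107]
R4 ← R4 − (4)·R1: [0, 21, 0, 12, -15, -33]
R3 ← R3 + (2)·R2: [0, 0, 0, 0, 0, 7]
R4 ← R4 − (3/4)·R2: [0, 0, 0, 0, 0, 9/2]
R4 ← R4 − (9/14)·R3: [0, 0, 0, 0, 0, 0]
The echelon form has 3 nonzero rows; the last pivot sits in the augmented column, so rank(P) = 2 but rank([P|b]) = 3.
Since the ranks differ, the system is inconsistent.

no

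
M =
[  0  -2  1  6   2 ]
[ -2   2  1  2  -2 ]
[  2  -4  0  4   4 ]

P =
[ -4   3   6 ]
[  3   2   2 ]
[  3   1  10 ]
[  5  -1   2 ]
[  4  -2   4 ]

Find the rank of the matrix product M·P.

2

First compute MP:
[[ 35, -13,  26],
 [ 19,   1,  -2],
 [ 16, -14,  28]]
Now row reduce the product.
R2 ← R2 − (19/35)·R1: [0, 282/35, -564/35]
R3 ← R3 − (16/35)·R1: [0, -282/35, 564/35]
R3 ← R3 + R2: [0, 0, 0]
2 nonzero rows, so rank(MP) = 2.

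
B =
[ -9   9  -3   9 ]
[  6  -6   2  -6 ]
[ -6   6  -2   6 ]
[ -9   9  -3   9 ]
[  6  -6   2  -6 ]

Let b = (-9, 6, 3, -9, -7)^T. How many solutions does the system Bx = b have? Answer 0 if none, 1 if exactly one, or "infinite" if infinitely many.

Row reduce the augmented matrix [B | b].
R2 ← R2 + (2/3)·R1: [0, 0, 0, 0, 0]
R3 ← R3 − (2/3)·R1: [0, 0, 0, 0, 9]
R4 ← R4 − R1: [0, 0, 0, 0, 0]
R5 ← R5 + (2/3)·R1: [0, 0, 0, 0, -13]
Swap R2 ↔ R3
R5 ← R5 + (13/9)·R2: [0, 0, 0, 0, 0]
The echelon form has 2 nonzero rows; the last pivot sits in the augmented column, so rank(B) = 1 but rank([B|b]) = 2.
Since the ranks differ, the system is inconsistent.
It has no solutions.

0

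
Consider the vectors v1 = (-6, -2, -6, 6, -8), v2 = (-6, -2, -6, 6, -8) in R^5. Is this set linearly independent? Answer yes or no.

Form the matrix with these vectors as rows and row reduce.
R2 ← R2 − R1: [0, 0, 0, 0, 0]
1 nonzero row, so the 2 vectors span a space of dimension 1.
Since 1 < 2, the vectors are linearly dependent.

no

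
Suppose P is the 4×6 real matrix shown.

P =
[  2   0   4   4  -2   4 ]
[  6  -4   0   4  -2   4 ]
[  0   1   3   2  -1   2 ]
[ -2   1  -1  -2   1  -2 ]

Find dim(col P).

2

Row reduce to echelon form.
R2 ← R2 − (3)·R1: [0, -4, -12, -8, 4, -8]
R4 ← R4 + R1: [0, 1, 3, 2, -1, 2]
R3 ← R3 + (1/4)·R2: [0, 0, 0, 0, 0, 0]
R4 ← R4 + (1/4)·R2: [0, 0, 0, 0, 0, 0]
Echelon form has 2 nonzero rows, so rank(P) = 2.
The column space has dimension equal to the rank: 2.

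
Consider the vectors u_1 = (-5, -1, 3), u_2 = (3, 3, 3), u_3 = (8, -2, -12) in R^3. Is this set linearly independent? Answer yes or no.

Form the matrix with these vectors as rows and row reduce.
R2 ← R2 + (3/5)·R1: [0, 12/5, 24/5]
R3 ← R3 + (8/5)·R1: [0, -18/5, -36/5]
R3 ← R3 + (3/2)·R2: [0, 0, 0]
2 nonzero rows, so the 3 vectors span a space of dimension 2.
Since 2 < 3, the vectors are linearly dependent.

no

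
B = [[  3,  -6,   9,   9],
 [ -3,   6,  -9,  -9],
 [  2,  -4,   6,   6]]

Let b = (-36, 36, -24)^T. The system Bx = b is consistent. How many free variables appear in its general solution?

3

Row reduce the augmented matrix [B | b].
R2 ← R2 + R1: [0, 0, 0, 0, 0]
R3 ← R3 − (2/3)·R1: [0, 0, 0, 0, 0]
The echelon form has 1 nonzero rows, and every pivot lies in the first 4 columns, so rank(B) = rank([B|b]) = 1.
The system is consistent.
Free variables = (unknowns) − (rank) = 4 − 1 = 3.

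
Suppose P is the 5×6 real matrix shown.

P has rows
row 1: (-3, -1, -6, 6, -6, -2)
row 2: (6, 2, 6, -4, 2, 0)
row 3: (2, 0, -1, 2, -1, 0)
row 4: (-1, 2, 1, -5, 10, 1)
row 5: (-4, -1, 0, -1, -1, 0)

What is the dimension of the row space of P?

4

Row reduce to echelon form.
R2 ← R2 + (2)·R1: [0, 0, -6, 8, -10, -4]
R3 ← R3 + (2/3)·R1: [0, -2/3, -5, 6, -5, -4/3]
R4 ← R4 − (1/3)·R1: [0, 7/3, 3, -7, 12, 5/3]
R5 ← R5 − (4/3)·R1: [0, 1/3, 8, -9, 7, 8/3]
Swap R2 ↔ R3
R4 ← R4 + (7/2)·R2: [0, 0, -29/2, 14, -11/2, -3]
R5 ← R5 + (1/2)·R2: [0, 0, 11/2, -6, 9/2, 2]
R4 ← R4 − (29/12)·R3: [0, 0, 0, -16/3, 56/3, 20/3]
R5 ← R5 + (11/12)·R3: [0, 0, 0, 4/3, -14/3, -5/3]
R5 ← R5 + (1/4)·R4: [0, 0, 0, 0, 0, 0]
Echelon form has 4 nonzero rows, so rank(P) = 4.
The row space has dimension equal to the rank: 4.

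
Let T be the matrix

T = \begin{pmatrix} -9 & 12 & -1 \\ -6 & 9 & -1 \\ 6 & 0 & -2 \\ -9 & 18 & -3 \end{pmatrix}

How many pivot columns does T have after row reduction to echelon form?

2

Row reduce to echelon form.
R2 ← R2 − (2/3)·R1: [0, 1, -1/3]
R3 ← R3 + (2/3)·R1: [0, 8, -8/3]
R4 ← R4 − R1: [0, 6, -2]
R3 ← R3 − (8)·R2: [0, 0, 0]
R4 ← R4 − (6)·R2: [0, 0, 0]
Echelon form has 2 nonzero rows, so rank(T) = 2.
Each nonzero row contributes one pivot column: 2 pivot columns.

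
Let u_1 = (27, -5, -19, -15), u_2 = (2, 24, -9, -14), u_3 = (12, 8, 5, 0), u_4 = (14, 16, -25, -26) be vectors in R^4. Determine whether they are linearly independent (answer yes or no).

yes

Form the matrix with these vectors as rows and row reduce.
R2 ← R2 − (2/27)·R1: [0, 658/27, -205/27, -116/9]
R3 ← R3 − (4/9)·R1: [0, 92/9, 121/9, 20/3]
R4 ← R4 − (14/27)·R1: [0, 502/27, -409/27, -164/9]
R3 ← R3 − (138/329)·R2: [0, 0, 5471/329, 3972/329]
R4 ← R4 − (251/329)·R2: [0, 0, -3078/329, -2760/329]
R4 ← R4 + (3078/5471)·R3: [0, 0, 0, -8736/5471]
4 nonzero rows, so the 4 vectors span a space of dimension 4.
Since 4 = 4, the vectors are linearly independent.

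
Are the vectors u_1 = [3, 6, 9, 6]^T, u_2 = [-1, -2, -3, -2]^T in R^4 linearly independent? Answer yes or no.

Form the matrix with these vectors as rows and row reduce.
R2 ← R2 + (1/3)·R1: [0, 0, 0, 0]
1 nonzero row, so the 2 vectors span a space of dimension 1.
Since 1 < 2, the vectors are linearly dependent.

no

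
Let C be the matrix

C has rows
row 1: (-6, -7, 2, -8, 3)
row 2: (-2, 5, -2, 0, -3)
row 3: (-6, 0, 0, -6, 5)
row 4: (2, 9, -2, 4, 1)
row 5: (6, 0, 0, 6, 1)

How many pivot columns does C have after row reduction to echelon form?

Row reduce to echelon form.
R2 ← R2 − (1/3)·R1: [0, 22/3, -8/3, 8/3, -4]
R3 ← R3 − R1: [0, 7, -2, 2, 2]
R4 ← R4 + (1/3)·R1: [0, 20/3, -4/3, 4/3, 2]
R5 ← R5 + R1: [0, -7, 2, -2, 4]
R3 ← R3 − (21/22)·R2: [0, 0, 6/11, -6/11, 64/11]
R4 ← R4 − (10/11)·R2: [0, 0, 12/11, -12/11, 62/11]
R5 ← R5 + (21/22)·R2: [0, 0, -6/11, 6/11, 2/11]
R4 ← R4 − (2)·R3: [0, 0, 0, 0, -6]
R5 ← R5 + R3: [0, 0, 0, 0, 6]
R5 ← R5 + R4: [0, 0, 0, 0, 0]
Echelon form has 4 nonzero rows, so rank(C) = 4.
Each nonzero row contributes one pivot column: 4 pivot columns.

4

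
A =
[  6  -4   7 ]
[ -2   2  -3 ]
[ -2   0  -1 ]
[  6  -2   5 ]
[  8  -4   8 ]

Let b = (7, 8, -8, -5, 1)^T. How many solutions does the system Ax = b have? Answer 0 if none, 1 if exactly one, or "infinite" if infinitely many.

0

Row reduce the augmented matrix [A | b].
R2 ← R2 + (1/3)·R1: [0, 2/3, -2/3, 31/3]
R3 ← R3 + (1/3)·R1: [0, -4/3, 4/3, -17/3]
R4 ← R4 − R1: [0, 2, -2, -12]
R5 ← R5 − (4/3)·R1: [0, 4/3, -4/3, -25/3]
R3 ← R3 + (2)·R2: [0, 0, 0, 15]
R4 ← R4 − (3)·R2: [0, 0, 0, -43]
R5 ← R5 − (2)·R2: [0, 0, 0, -29]
R4 ← R4 + (43/15)·R3: [0, 0, 0, 0]
R5 ← R5 + (29/15)·R3: [0, 0, 0, 0]
The echelon form has 3 nonzero rows; the last pivot sits in the augmented column, so rank(A) = 2 but rank([A|b]) = 3.
Since the ranks differ, the system is inconsistent.
It has no solutions.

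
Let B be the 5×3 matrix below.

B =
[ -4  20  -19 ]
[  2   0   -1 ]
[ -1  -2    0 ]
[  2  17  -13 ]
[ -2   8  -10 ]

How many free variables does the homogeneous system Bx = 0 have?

Row reduce to echelon form.
R2 ← R2 + (1/2)·R1: [0, 10, -21/2]
R3 ← R3 − (1/4)·R1: [0, -7, 19/4]
R4 ← R4 + (1/2)·R1: [0, 27, -45/2]
R5 ← R5 − (1/2)·R1: [0, -2, -1/2]
R3 ← R3 + (7/10)·R2: [0, 0, -13/5]
R4 ← R4 − (27/10)·R2: [0, 0, 117/20]
R5 ← R5 + (1/5)·R2: [0, 0, -13/5]
R4 ← R4 + (9/4)·R3: [0, 0, 0]
R5 ← R5 − R3: [0, 0, 0]
3 nonzero rows, so rank(B) = 3.
B has 3 columns; by rank–nullity, nullity = 3 − 3 = 0.

0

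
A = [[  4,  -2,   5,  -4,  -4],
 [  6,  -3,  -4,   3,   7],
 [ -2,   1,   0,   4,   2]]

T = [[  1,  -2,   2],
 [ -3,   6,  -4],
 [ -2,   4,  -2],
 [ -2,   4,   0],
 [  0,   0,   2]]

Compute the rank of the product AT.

2

First compute AT:
[[  8, -16,  -2],
 [ 17, -34,  46],
 [-13,  26,  -4]]
Now row reduce the product.
R2 ← R2 − (17/8)·R1: [0, 0, 201/4]
R3 ← R3 + (13/8)·R1: [0, 0, -29/4]
R3 ← R3 + (29/201)·R2: [0, 0, 0]
2 nonzero rows, so rank(AT) = 2.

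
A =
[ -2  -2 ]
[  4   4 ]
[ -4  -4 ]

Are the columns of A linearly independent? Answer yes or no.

Row reduce A to echelon form.
R2 ← R2 + (2)·R1: [0, 0]
R3 ← R3 − (2)·R1: [0, 0]
1 pivot among 2 columns.
Only 1 < 2 pivot columns, so the columns are linearly dependent.

no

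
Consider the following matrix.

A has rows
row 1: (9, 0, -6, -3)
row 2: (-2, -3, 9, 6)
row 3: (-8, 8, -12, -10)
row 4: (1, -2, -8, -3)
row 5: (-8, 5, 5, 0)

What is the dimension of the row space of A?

Row reduce to echelon form.
R2 ← R2 + (2/9)·R1: [0, -3, 23/3, 16/3]
R3 ← R3 + (8/9)·R1: [0, 8, -52/3, -38/3]
R4 ← R4 − (1/9)·R1: [0, -2, -22/3, -8/3]
R5 ← R5 + (8/9)·R1: [0, 5, -1/3, -8/3]
R3 ← R3 + (8/3)·R2: [0, 0, 28/9, 14/9]
R4 ← R4 − (2/3)·R2: [0, 0, -112/9, -56/9]
R5 ← R5 + (5/3)·R2: [0, 0, 112/9, 56/9]
R4 ← R4 + (4)·R3: [0, 0, 0, 0]
R5 ← R5 − (4)·R3: [0, 0, 0, 0]
Echelon form has 3 nonzero rows, so rank(A) = 3.
The row space has dimension equal to the rank: 3.

3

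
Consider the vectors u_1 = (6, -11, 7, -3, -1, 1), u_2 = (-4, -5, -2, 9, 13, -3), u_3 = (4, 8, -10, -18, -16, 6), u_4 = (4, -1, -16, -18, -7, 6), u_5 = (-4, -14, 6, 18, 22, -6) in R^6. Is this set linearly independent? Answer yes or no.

Form the matrix with these vectors as rows and row reduce.
R2 ← R2 + (2/3)·R1: [0, -37/3, 8/3, 7, 37/3, -7/3]
R3 ← R3 − (2/3)·R1: [0, 46/3, -44/3, -16, -46/3, 16/3]
R4 ← R4 − (2/3)·R1: [0, 19/3, -62/3, -16, -19/3, 16/3]
R5 ← R5 + (2/3)·R1: [0, -64/3, 32/3, 16, 64/3, -16/3]
R3 ← R3 + (46/37)·R2: [0, 0, -420/37, -270/37, 0, 90/37]
R4 ← R4 + (19/37)·R2: [0, 0, -714/37, -459/37, 0, 153/37]
R5 ← R5 − (64/37)·R2: [0, 0, 224/37, 144/37, 0, -48/37]
R4 ← R4 − (17/10)·R3: [0, 0, 0, 0, 0, 0]
R5 ← R5 + (8/15)·R3: [0, 0, 0, 0, 0, 0]
3 nonzero rows, so the 5 vectors span a space of dimension 3.
Since 3 < 5, the vectors are linearly dependent.

no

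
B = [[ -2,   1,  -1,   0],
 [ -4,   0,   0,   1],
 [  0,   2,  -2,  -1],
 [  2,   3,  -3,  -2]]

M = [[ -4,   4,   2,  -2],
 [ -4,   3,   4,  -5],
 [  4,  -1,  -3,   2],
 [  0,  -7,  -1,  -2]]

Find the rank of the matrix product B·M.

2

First compute BM:
[[  0,  -4,   3,  -3],
 [ 16, -23,  -9,   6],
 [-16,  15,  15, -12],
 [-32,  34,  27, -21]]
Now row reduce the product.
Swap R1 ↔ R2
R3 ← R3 + R1: [0, -8, 6, -6]
R4 ← R4 + (2)·R1: [0, -12, 9, -9]
R3 ← R3 − (2)·R2: [0, 0, 0, 0]
R4 ← R4 − (3)·R2: [0, 0, 0, 0]
2 nonzero rows, so rank(BM) = 2.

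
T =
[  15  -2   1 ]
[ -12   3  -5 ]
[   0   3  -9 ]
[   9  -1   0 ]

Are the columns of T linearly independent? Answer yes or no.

Row reduce T to echelon form.
R2 ← R2 + (4/5)·R1: [0, 7/5, -21/5]
R4 ← R4 − (3/5)·R1: [0, 1/5, -3/5]
R3 ← R3 − (15/7)·R2: [0, 0, 0]
R4 ← R4 − (1/7)·R2: [0, 0, 0]
2 pivots among 3 columns.
Only 2 < 3 pivot columns, so the columns are linearly dependent.

no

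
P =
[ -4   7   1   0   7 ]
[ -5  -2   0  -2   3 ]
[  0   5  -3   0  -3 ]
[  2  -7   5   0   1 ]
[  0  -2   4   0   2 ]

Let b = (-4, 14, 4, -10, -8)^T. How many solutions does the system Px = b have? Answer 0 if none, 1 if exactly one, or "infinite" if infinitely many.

Row reduce the augmented matrix [P | b].
R2 ← R2 − (5/4)·R1: [0, -43/4, -5/4, -2, -23/4, 19]
R4 ← R4 + (1/2)·R1: [0, -7/2, 11/2, 0, 9/2, -12]
R3 ← R3 + (20/43)·R2: [0, 0, -154/43, -40/43, -244/43, 552/43]
R4 ← R4 − (14/43)·R2: [0, 0, 254/43, 28/43, 274/43, -782/43]
R5 ← R5 − (8/43)·R2: [0, 0, 182/43, 16/43, 132/43, -496/43]
R4 ← R4 + (127/77)·R3: [0, 0, 0, -68/77, -230/77, 230/77]
R5 ← R5 + (13/11)·R3: [0, 0, 0, -8/11, -40/11, 40/11]
R5 ← R5 − (14/17)·R4: [0, 0, 0, 0, -20/17, 20/17]
The echelon form has 5 nonzero rows, and every pivot lies in the first 5 columns, so rank(P) = rank([P|b]) = 5.
The system is consistent.
rank = 5 = number of unknowns, so the solution is unique.

1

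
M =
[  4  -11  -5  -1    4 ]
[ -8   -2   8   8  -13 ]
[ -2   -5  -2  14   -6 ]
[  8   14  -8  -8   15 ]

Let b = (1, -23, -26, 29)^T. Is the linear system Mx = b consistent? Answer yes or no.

yes

Row reduce the augmented matrix [M | b].
R2 ← R2 + (2)·R1: [0, -24, -2, 6, -5, -21]
R3 ← R3 + (1/2)·R1: [0, -21/2, -9/2, 27/2, -4, -51/2]
R4 ← R4 − (2)·R1: [0, 36, 2, -6, 7, 27]
R3 ← R3 − (7/16)·R2: [0, 0, -29/8, 87/8, -29/16, -261/16]
R4 ← R4 + (3/2)·R2: [0, 0, -1, 3, -1/2, -9/2]
R4 ← R4 − (8/29)·R3: [0, 0, 0, 0, 0, 0]
The echelon form has 3 nonzero rows, and every pivot lies in the first 5 columns, so rank(M) = rank([M|b]) = 3.
The system is consistent.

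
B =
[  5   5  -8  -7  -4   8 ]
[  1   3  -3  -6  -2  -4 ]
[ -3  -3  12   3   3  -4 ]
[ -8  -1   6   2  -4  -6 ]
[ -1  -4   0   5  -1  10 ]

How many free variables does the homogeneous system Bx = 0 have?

Row reduce to echelon form.
R2 ← R2 − (1/5)·R1: [0, 2, -7/5, -23/5, -6/5, -28/5]
R3 ← R3 + (3/5)·R1: [0, 0, 36/5, -6/5, 3/5, 4/5]
R4 ← R4 + (8/5)·R1: [0, 7, -34/5, -46/5, -52/5, 34/5]
R5 ← R5 + (1/5)·R1: [0, -3, -8/5, 18/5, -9/5, 58/5]
R4 ← R4 − (7/2)·R2: [0, 0, -19/10, 69/10, -31/5, 132/5]
R5 ← R5 + (3/2)·R2: [0, 0, -37/10, -33/10, -18/5, 16/5]
R4 ← R4 + (19/72)·R3: [0, 0, 0, 79/12, -145/24, 479/18]
R5 ← R5 + (37/72)·R3: [0, 0, 0, -47/12, -79/24, 65/18]
R5 ← R5 + (47/79)·R4: [0, 0, 0, 0, -544/79, 1536/79]
5 nonzero rows, so rank(B) = 5.
B has 6 columns; by rank–nullity, nullity = 6 − 5 = 1.

1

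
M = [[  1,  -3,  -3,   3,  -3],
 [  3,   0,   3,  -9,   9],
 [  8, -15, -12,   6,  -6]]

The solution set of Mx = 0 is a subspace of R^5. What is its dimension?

Row reduce to echelon form.
R2 ← R2 − (3)·R1: [0, 9, 12, -18, 18]
R3 ← R3 − (8)·R1: [0, 9, 12, -18, 18]
R3 ← R3 − R2: [0, 0, 0, 0, 0]
2 nonzero rows, so rank(M) = 2.
M has 5 columns; by rank–nullity, nullity = 5 − 2 = 3.

3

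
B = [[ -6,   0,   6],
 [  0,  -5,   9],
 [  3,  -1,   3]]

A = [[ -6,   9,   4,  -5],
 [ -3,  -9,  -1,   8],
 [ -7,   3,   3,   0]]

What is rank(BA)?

First compute BA:
[[ -6, -36,  -6,  30],
 [-48,  72,  32, -40],
 [-36,  45,  22, -23]]
Now row reduce the product.
R2 ← R2 − (8)·R1: [0, 360, 80, -280]
R3 ← R3 − (6)·R1: [0, 261, 58, -203]
R3 ← R3 − (29/40)·R2: [0, 0, 0, 0]
2 nonzero rows, so rank(BA) = 2.

2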